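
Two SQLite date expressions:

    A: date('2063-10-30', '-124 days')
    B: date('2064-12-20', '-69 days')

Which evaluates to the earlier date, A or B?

A

A = 2063-06-28.
B = 2064-10-12.
A is earlier.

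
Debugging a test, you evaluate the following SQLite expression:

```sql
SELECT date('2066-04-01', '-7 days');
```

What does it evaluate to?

Going back 1 day from 2066-04-01 reaches 2066-03-31 (last day of March, 31 days).
Going back 6 days within March lands on 2066-03-25.

2066-03-25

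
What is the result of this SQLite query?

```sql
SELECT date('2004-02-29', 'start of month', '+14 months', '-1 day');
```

`start of month` rewinds 2004-02-29 to 2004-02-01.
Adding +14 months to 2004-02-01 gives 2005-04-01.
Going back 1 day from 2005-04-01 reaches 2005-03-31 (last day of March, 31 days).

2005-03-31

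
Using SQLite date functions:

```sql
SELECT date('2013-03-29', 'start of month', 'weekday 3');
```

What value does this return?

2013-03-06

`start of month` rewinds 2013-03-29 to 2013-03-01.
`weekday 3` advances to the next Wednesday; 2013-03-01 is a Friday, so it moves forward to 2013-03-06.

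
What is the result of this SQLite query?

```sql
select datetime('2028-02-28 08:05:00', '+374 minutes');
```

374 minutes = 6h 14m; +374 minutes from 2028-02-28 08:05:00 is 2028-02-28 14:19:00.

2028-02-28 14:19:00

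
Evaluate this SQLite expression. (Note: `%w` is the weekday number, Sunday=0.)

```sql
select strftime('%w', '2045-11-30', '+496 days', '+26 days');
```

1

First apply '+496 days', '+26 days': 2045-11-30 → 2047-05-06.
2047-05-06 is a Monday; with Sunday=0 that is 1.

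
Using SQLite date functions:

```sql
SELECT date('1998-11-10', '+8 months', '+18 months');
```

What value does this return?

Adding +8 months to 1998-11-10 gives 1999-07-10.
Adding +18 months to 1999-07-10 gives 2001-01-10.

2001-01-10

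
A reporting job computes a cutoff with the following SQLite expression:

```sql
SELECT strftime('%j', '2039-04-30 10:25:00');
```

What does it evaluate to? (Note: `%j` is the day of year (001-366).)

120

Day-of-year for 2039-04-30: days since 2039-01-01 inclusive = 120, zero-padded to 120.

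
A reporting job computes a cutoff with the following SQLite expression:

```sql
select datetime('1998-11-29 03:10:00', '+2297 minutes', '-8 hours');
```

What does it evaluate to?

2297 minutes = 38h 17m; +2297 minutes from 1998-11-29 03:10:00 is 1998-11-30 17:27:00 (crosses midnight).
-8 hours from 1998-11-30 17:27:00 is 1998-11-30 09:27:00.

1998-11-30 09:27:00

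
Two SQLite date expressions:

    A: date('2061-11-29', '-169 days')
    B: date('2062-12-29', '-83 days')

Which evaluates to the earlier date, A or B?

A = 2061-06-13.
B = 2062-10-07.
A is earlier.

A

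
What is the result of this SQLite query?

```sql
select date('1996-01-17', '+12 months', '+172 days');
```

1997-07-08

Adding +12 months to 1996-01-17 gives 1997-01-17.
Applying '+172 days' to 1997-01-17: counting 172 days forward gives 1997-07-08.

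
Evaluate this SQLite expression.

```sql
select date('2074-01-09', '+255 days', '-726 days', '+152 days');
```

Applying '+255 days' to 2074-01-09: counting 255 days forward gives 2074-09-21.
Applying '-726 days' to 2074-09-21: counting 726 days back gives 2072-09-25.
Applying '+152 days' to 2072-09-25: counting 152 days forward gives 2073-02-24.

2073-02-24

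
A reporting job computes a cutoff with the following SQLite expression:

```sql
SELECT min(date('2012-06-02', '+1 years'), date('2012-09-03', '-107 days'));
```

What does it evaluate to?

2012-05-19

date('2012-06-02', '+1 years') → 2013-06-02.
date('2012-09-03', '-107 days') → 2012-05-19.
Earlier of the two is 2012-05-19.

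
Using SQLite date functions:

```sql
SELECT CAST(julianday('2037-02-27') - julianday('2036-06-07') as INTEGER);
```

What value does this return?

265

23 days remain in June 2036 after the 7th (30 − 7).
Full months from July 2036 through January 2037 contribute their day counts.
Then 27 days into February 2037.
Total: 23 + 31 + 31 + 30 + 31 + 30 + 31 + 31 + 27 = 265.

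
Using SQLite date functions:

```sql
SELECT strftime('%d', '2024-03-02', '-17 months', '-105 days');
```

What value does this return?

19

First apply '-17 months', '-105 days': 2024-03-02 → 2022-06-19.
`%d` extracts the 2-digit day of month: 19.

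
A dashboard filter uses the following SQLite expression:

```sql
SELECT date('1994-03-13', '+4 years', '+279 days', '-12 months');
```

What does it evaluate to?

1997-12-17

Adding +4 years to 1994-03-13 gives 1998-03-13.
Applying '+279 days' to 1998-03-13: counting 279 days forward gives 1998-12-17.
Adding -12 months to 1998-12-17 gives 1997-12-17.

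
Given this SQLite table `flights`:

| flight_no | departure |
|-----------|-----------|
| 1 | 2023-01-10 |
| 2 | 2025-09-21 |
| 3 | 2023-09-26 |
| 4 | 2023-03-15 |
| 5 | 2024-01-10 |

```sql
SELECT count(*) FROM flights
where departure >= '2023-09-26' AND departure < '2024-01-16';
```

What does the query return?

Rows in [2023-09-26, 2024-01-16): 2023-09-26, 2024-01-10 → 2 rows.

2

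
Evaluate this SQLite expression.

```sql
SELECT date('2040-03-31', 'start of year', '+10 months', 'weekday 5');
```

2040-11-02

`start of year` rewinds 2040-03-31 to 2040-01-01.
Adding +10 months to 2040-01-01 gives 2040-11-01.
`weekday 5` advances to the next Friday; 2040-11-01 is a Thursday, so it moves forward to 2040-11-02.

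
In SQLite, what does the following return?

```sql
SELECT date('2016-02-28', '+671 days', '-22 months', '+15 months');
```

2017-06-01

Applying '+671 days' to 2016-02-28: counting 671 days forward gives 2017-12-30.
Adding -22 months to 2017-12-30 targets 2016-02-30. February 2016 has only 29 days, so SQLite normalizes the 1-day overflow forward to 2016-03-01.
Adding +15 months to 2016-03-01 gives 2017-06-01.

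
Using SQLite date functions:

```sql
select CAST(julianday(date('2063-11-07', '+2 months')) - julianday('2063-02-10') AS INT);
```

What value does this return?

331

Adding +2 months to 2063-11-07 gives 2064-01-07.
18 days remain in February 2063 after the 10th (28 − 10).
Full months from March 2063 through December 2063 contribute their day counts.
Then 7 days into January 2064.
Total: 18 + 31 + 30 + 31 + 30 + 31 + 31 + 30 + 31 + 30 + 31 + 7 = 331.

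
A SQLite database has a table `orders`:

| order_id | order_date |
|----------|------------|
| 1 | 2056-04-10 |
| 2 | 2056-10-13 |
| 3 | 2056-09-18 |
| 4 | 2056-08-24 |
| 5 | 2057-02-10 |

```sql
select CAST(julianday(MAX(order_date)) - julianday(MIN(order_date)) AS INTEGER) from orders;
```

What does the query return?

MIN = 2056-04-10, MAX = 2057-02-10.
20 days remain in April 2056 after the 10th (30 − 10).
Full months from May 2056 through January 2057 contribute their day counts.
Then 10 days into February 2057.
Total: 20 + 31 + 30 + 31 + 31 + 30 + 31 + 30 + 31 + 31 + 10 = 306.

306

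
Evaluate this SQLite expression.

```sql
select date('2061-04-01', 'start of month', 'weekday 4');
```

`start of month` rewinds 2061-04-01 to 2061-04-01.
`weekday 4` advances to the next Thursday; 2061-04-01 is a Friday, so it moves forward to 2061-04-07.

2061-04-07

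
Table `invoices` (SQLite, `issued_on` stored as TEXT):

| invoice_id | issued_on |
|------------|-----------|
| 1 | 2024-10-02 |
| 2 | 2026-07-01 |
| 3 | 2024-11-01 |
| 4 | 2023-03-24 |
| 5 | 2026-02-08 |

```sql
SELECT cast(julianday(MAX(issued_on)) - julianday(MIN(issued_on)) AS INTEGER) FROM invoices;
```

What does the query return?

1195

MIN = 2023-03-24, MAX = 2026-07-01.
7 days remain in March 2023 after the 24th (31 − 24).
Full months from April 2023 through June 2026 contribute their day counts.
Then 1 day into July 2026.
Total: 7 + 30 + 31 + 30 + 31 + 31 + 30 + 31 + 30 + 31 + 31 + 29 + 31 + 30 + 31 + 30 + 31 + 31 + 30 + 31 + 30 + 31 + 31 + 28 + 31 + 30 + 31 + 30 + 31 + 31 + 30 + 31 + 30 + 31 + 31 + 28 + 31 + 30 + 31 + 30 + 1 = 1195.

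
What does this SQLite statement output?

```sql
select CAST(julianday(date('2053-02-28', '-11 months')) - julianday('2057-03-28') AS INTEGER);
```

-1826

Adding -11 months to 2053-02-28 gives 2052-03-28.
3 days remain in March 2052 after the 28th (31 − 28).
Full months from April 2052 through February 2057 contribute their day counts.
Then 28 days into March 2057.
Total: 3 + 30 + 31 + 30 + 31 + 31 + 30 + 31 + 30 + 31 + 31 + 28 + 31 + 30 + 31 + 30 + 31 + 31 + 30 + 31 + 30 + 31 + 31 + 28 + 31 + 30 + 31 + 30 + 31 + 31 + 30 + 31 + 30 + 31 + 31 + 28 + 31 + 30 + 31 + 30 + 31 + 31 + 30 + 31 + 30 + 31 + 31 + 29 + 31 + 30 + 31 + 30 + 31 + 31 + 30 + 31 + 30 + 31 + 31 + 28 + 28 = 1826.
The subtraction is earlier − later, so the result is −1826 → -1826.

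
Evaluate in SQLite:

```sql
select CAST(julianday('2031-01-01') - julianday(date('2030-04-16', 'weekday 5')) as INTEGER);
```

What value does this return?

257

`weekday 5` advances to the next Friday; 2030-04-16 is a Tuesday, so it moves forward to 2030-04-19.
11 days remain in April 2030 after the 19th (30 − 19).
Full months from May 2030 through December 2030 contribute their day counts.
Then 1 day into January 2031.
Total: 11 + 31 + 30 + 31 + 31 + 30 + 31 + 30 + 31 + 1 = 257.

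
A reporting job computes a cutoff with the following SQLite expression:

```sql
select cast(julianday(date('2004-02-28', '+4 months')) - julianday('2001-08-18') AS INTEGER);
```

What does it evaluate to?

Adding +4 months to 2004-02-28 gives 2004-06-28.
13 days remain in August 2001 after the 18th (31 − 18).
Full months from September 2001 through May 2004 contribute their day counts.
Then 28 days into June 2004.
Total: 13 + 30 + 31 + 30 + 31 + 31 + 28 + 31 + 30 + 31 + 30 + 31 + 31 + 30 + 31 + 30 + 31 + 31 + 28 + 31 + 30 + 31 + 30 + 31 + 31 + 30 + 31 + 30 + 31 + 31 + 29 + 31 + 30 + 31 + 28 = 1045.

1045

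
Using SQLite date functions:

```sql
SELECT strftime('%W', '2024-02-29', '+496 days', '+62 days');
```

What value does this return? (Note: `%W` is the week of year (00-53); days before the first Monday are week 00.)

36

First apply '+496 days', '+62 days': 2024-02-29 → 2025-09-09.
2025-09-09 is a Tuesday. SQLite's %W counts Mondays since the year started; the result is 36.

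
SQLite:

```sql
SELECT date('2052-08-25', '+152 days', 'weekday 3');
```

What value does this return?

Applying '+152 days' to 2052-08-25: counting 152 days forward gives 2053-01-24.
`weekday 3` advances to the next Wednesday; 2053-01-24 is a Friday, so it moves forward to 2053-01-29.

2053-01-29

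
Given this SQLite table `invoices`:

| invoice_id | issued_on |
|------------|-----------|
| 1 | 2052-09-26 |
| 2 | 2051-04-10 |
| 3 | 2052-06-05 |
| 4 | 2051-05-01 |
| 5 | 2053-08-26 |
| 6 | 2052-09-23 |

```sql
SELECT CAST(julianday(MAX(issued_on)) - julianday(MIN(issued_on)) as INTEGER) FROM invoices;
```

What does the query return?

869

MIN = 2051-04-10, MAX = 2053-08-26.
20 days remain in April 2051 after the 10th (30 − 10).
Full months from May 2051 through July 2053 contribute their day counts.
Then 26 days into August 2053.
Total: 20 + 31 + 30 + 31 + 31 + 30 + 31 + 30 + 31 + 31 + 29 + 31 + 30 + 31 + 30 + 31 + 31 + 30 + 31 + 30 + 31 + 31 + 28 + 31 + 30 + 31 + 30 + 31 + 26 = 869.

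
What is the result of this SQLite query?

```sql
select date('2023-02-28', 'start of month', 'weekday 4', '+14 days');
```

2023-02-16

`start of month` rewinds 2023-02-28 to 2023-02-01.
`weekday 4` advances to the next Thursday; 2023-02-01 is a Wednesday, so it moves forward to 2023-02-02.
Advancing 14 more days within February lands on 2023-02-16.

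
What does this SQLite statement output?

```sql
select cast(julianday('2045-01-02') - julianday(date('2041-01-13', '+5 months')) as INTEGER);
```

Adding +5 months to 2041-01-13 gives 2041-06-13.
17 days remain in June 2041 after the 13th (30 − 13).
Full months from July 2041 through December 2044 contribute their day counts.
Then 2 days into January 2045.
Total: 17 + 31 + 31 + 30 + 31 + 30 + 31 + 31 + 28 + 31 + 30 + 31 + 30 + 31 + 31 + 30 + 31 + 30 + 31 + 31 + 28 + 31 + 30 + 31 + 30 + 31 + 31 + 30 + 31 + 30 + 31 + 31 + 29 + 31 + 30 + 31 + 30 + 31 + 31 + 30 + 31 + 30 + 31 + 2 = 1299.

1299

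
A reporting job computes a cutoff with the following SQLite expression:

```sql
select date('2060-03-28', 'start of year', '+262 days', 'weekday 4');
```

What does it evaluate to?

2060-09-23

`start of year` rewinds 2060-03-28 to 2060-01-01.
Applying '+262 days' to 2060-01-01: counting 262 days forward gives 2060-09-19.
`weekday 4` advances to the next Thursday; 2060-09-19 is a Sunday, so it moves forward to 2060-09-23.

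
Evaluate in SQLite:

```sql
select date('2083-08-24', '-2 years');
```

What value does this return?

Adding -2 years to 2083-08-24 gives 2081-08-24.

2081-08-24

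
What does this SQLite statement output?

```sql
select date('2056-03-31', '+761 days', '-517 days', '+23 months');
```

Applying '+761 days' to 2056-03-31: counting 761 days forward gives 2058-05-01.
Applying '-517 days' to 2058-05-01: counting 517 days back gives 2056-11-30.
Adding +23 months to 2056-11-30 gives 2058-10-30.

2058-10-30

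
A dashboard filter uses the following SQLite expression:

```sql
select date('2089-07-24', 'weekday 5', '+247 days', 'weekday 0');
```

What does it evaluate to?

`weekday 5` advances to the next Friday; 2089-07-24 is a Sunday, so it moves forward to 2089-07-29.
Applying '+247 days' to 2089-07-29: counting 247 days forward gives 2090-04-02.
`weekday 0` advances to the next Sunday; 2090-04-02 is already a Sunday, so it stays at 2090-04-02.

2090-04-02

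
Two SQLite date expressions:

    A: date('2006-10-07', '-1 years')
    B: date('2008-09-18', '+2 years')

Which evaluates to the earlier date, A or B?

A = 2005-10-07.
B = 2010-09-18.
A is earlier.

A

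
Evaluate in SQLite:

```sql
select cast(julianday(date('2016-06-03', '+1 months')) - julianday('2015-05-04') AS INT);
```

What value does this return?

426

Adding +1 month to 2016-06-03 gives 2016-07-03.
27 days remain in May 2015 after the 4th (31 − 4).
Full months from June 2015 through June 2016 contribute their day counts.
Then 3 days into July 2016.
Total: 27 + 30 + 31 + 31 + 30 + 31 + 30 + 31 + 31 + 29 + 31 + 30 + 31 + 30 + 3 = 426.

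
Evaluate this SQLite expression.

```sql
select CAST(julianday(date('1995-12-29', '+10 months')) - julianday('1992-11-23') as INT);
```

Adding +10 months to 1995-12-29 gives 1996-10-29.
7 days remain in November 1992 after the 23rd (30 − 23).
Full months from December 1992 through September 1996 contribute their day counts.
Then 29 days into October 1996.
Total: 7 + 31 + 31 + 28 + 31 + 30 + 31 + 30 + 31 + 31 + 30 + 31 + 30 + 31 + 31 + 28 + 31 + 30 + 31 + 30 + 31 + 31 + 30 + 31 + 30 + 31 + 31 + 28 + 31 + 30 + 31 + 30 + 31 + 31 + 30 + 31 + 30 + 31 + 31 + 29 + 31 + 30 + 31 + 30 + 31 + 31 + 30 + 29 = 1436.

1436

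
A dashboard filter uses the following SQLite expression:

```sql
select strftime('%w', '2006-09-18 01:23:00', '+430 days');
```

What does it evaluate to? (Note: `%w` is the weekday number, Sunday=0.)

4

First apply '+430 days': 2006-09-18 01:23:00 → 2007-11-22 01:23:00.
2007-11-22 is a Thursday; with Sunday=0 that is 4.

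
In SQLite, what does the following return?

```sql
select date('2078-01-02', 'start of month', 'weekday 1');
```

`start of month` rewinds 2078-01-02 to 2078-01-01.
`weekday 1` advances to the next Monday; 2078-01-01 is a Saturday, so it moves forward to 2078-01-03.

2078-01-03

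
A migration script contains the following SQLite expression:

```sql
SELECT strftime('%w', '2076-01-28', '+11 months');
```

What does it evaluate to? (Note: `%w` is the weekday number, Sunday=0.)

First apply '+11 months': 2076-01-28 → 2076-12-28.
2076-12-28 is a Monday; with Sunday=0 that is 1.

1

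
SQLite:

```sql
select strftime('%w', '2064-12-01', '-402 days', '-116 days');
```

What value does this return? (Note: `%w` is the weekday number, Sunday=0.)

First apply '-402 days', '-116 days': 2064-12-01 → 2063-07-02.
2063-07-02 is a Monday; with Sunday=0 that is 1.

1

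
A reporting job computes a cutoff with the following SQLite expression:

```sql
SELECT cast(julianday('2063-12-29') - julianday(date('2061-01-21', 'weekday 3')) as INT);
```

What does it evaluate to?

1067

`weekday 3` advances to the next Wednesday; 2061-01-21 is a Friday, so it moves forward to 2061-01-26.
5 days remain in January 2061 after the 26th (31 − 26).
Full months from February 2061 through November 2063 contribute their day counts.
Then 29 days into December 2063.
Total: 5 + 28 + 31 + 30 + 31 + 30 + 31 + 31 + 30 + 31 + 30 + 31 + 31 + 28 + 31 + 30 + 31 + 30 + 31 + 31 + 30 + 31 + 30 + 31 + 31 + 28 + 31 + 30 + 31 + 30 + 31 + 31 + 30 + 31 + 30 + 29 = 1067.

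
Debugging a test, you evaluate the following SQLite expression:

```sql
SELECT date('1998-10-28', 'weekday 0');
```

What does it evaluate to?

`weekday 0` advances to the next Sunday; 1998-10-28 is a Wednesday, so it moves forward to 1998-11-01.

1998-11-01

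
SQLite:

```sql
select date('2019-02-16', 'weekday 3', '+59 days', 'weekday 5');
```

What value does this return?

2019-04-26

`weekday 3` advances to the next Wednesday; 2019-02-16 is a Saturday, so it moves forward to 2019-02-20.
Applying '+59 days' to 2019-02-20: counting 59 days forward gives 2019-04-20.
`weekday 5` advances to the next Friday; 2019-04-20 is a Saturday, so it moves forward to 2019-04-26.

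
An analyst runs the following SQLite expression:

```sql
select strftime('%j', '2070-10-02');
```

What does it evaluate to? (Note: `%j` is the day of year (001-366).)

275

Day-of-year for 2070-10-02: days since 2070-01-01 inclusive = 275, zero-padded to 275.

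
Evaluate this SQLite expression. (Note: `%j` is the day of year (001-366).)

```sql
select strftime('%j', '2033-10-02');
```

275

Day-of-year for 2033-10-02: days since 2033-01-01 inclusive = 275, zero-padded to 275.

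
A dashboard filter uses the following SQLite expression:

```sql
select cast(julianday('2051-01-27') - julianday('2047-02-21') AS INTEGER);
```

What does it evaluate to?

7 days remain in February 2047 after the 21st (28 − 21).
Full months from March 2047 through December 2050 contribute their day counts.
Then 27 days into January 2051.
Total: 7 + 31 + 30 + 31 + 30 + 31 + 31 + 30 + 31 + 30 + 31 + 31 + 29 + 31 + 30 + 31 + 30 + 31 + 31 + 30 + 31 + 30 + 31 + 31 + 28 + 31 + 30 + 31 + 30 + 31 + 31 + 30 + 31 + 30 + 31 + 31 + 28 + 31 + 30 + 31 + 30 + 31 + 31 + 30 + 31 + 30 + 31 + 27 = 1436.

1436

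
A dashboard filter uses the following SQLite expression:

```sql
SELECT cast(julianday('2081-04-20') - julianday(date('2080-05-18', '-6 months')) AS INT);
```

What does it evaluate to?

519

Adding -6 months to 2080-05-18 gives 2079-11-18.
12 days remain in November 2079 after the 18th (30 − 18).
Full months from December 2079 through March 2081 contribute their day counts.
Then 20 days into April 2081.
Total: 12 + 31 + 31 + 29 + 31 + 30 + 31 + 30 + 31 + 31 + 30 + 31 + 30 + 31 + 31 + 28 + 31 + 20 = 519.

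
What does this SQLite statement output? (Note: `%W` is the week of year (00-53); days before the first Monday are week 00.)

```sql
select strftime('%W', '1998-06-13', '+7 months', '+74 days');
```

First apply '+7 months', '+74 days': 1998-06-13 → 1999-03-28.
1999-03-28 is a Sunday. SQLite's %W counts Mondays since the year started; the result is 12.

12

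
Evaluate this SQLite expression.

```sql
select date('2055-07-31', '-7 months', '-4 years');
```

Adding -7 months to 2055-07-31 gives 2054-12-31.
Adding -4 years to 2054-12-31 gives 2050-12-31.

2050-12-31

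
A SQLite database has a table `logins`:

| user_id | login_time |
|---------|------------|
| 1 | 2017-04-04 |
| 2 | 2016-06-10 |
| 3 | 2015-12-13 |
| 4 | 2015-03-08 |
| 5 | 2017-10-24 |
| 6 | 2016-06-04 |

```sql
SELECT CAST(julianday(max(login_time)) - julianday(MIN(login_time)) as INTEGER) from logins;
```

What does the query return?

961

MIN = 2015-03-08, MAX = 2017-10-24.
23 days remain in March 2015 after the 8th (31 − 8).
Full months from April 2015 through September 2017 contribute their day counts.
Then 24 days into October 2017.
Total: 23 + 30 + 31 + 30 + 31 + 31 + 30 + 31 + 30 + 31 + 31 + 29 + 31 + 30 + 31 + 30 + 31 + 31 + 30 + 31 + 30 + 31 + 31 + 28 + 31 + 30 + 31 + 30 + 31 + 31 + 30 + 24 = 961.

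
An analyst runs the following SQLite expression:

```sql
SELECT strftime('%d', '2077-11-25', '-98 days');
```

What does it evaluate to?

First apply '-98 days': 2077-11-25 → 2077-08-19.
`%d` extracts the 2-digit day of month: 19.

19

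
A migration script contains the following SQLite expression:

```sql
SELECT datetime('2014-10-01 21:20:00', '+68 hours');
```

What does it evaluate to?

+68 hours from 2014-10-01 21:20:00 is 2014-10-04 17:20:00 (crosses midnight).

2014-10-04 17:20:00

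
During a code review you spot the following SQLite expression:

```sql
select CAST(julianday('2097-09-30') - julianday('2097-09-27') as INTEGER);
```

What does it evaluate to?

3

Both dates are in September 2097: 30 − 27 = 3.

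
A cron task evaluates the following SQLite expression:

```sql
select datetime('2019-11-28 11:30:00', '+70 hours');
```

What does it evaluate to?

+70 hours from 2019-11-28 11:30:00 is 2019-12-01 09:30:00 (crosses midnight).

2019-12-01 09:30:00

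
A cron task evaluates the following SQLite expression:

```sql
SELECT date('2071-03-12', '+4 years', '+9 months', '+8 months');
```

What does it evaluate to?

Adding +4 years to 2071-03-12 gives 2075-03-12.
Adding +9 months to 2075-03-12 gives 2075-12-12.
Adding +8 months to 2075-12-12 gives 2076-08-12.

2076-08-12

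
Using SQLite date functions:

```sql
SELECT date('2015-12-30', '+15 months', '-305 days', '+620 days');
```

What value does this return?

Adding +15 months to 2015-12-30 gives 2017-03-30.
Applying '-305 days' to 2017-03-30: counting 305 days back gives 2016-05-29.
Applying '+620 days' to 2016-05-29: counting 620 days forward gives 2018-02-08.

2018-02-08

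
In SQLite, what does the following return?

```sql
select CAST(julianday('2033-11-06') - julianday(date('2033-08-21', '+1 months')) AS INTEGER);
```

46

Adding +1 month to 2033-08-21 gives 2033-09-21.
9 days remain in September 2033 after the 21st (30 − 21).
October 2033: 31 days.
Then 6 days into November 2033.
Total: 9 + 31 + 6 = 46.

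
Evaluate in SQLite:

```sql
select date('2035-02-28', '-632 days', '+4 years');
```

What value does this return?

2037-06-06

Applying '-632 days' to 2035-02-28: counting 632 days back gives 2033-06-06.
Adding +4 years to 2033-06-06 gives 2037-06-06.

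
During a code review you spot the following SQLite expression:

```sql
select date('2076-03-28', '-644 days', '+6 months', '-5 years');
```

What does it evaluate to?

Applying '-644 days' to 2076-03-28: counting 644 days back gives 2074-06-23.
Adding +6 months to 2074-06-23 gives 2074-12-23.
Adding -5 years to 2074-12-23 gives 2069-12-23.

2069-12-23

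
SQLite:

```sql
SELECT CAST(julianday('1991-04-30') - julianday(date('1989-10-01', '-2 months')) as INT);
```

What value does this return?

Adding -2 months to 1989-10-01 gives 1989-08-01.
30 days remain in August 1989 after the 1st (31 − 1).
Full months from September 1989 through March 1991 contribute their day counts.
Then 30 days into April 1991.
Total: 30 + 30 + 31 + 30 + 31 + 31 + 28 + 31 + 30 + 31 + 30 + 31 + 31 + 30 + 31 + 30 + 31 + 31 + 28 + 31 + 30 = 637.

637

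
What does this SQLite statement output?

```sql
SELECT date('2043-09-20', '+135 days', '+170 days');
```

Applying '+135 days' to 2043-09-20: counting 135 days forward gives 2044-02-02.
Applying '+170 days' to 2044-02-02: counting 170 days forward gives 2044-07-21.

2044-07-21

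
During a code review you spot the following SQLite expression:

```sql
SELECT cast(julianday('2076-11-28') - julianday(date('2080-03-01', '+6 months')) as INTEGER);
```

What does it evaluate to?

Adding +6 months to 2080-03-01 gives 2080-09-01.
2 days remain in November 2076 after the 28th (30 − 28).
Full months from December 2076 through August 2080 contribute their day counts.
Then 1 day into September 2080.
Total: 2 + 31 + 31 + 28 + 31 + 30 + 31 + 30 + 31 + 31 + 30 + 31 + 30 + 31 + 31 + 28 + 31 + 30 + 31 + 30 + 31 + 31 + 30 + 31 + 30 + 31 + 31 + 28 + 31 + 30 + 31 + 30 + 31 + 31 + 30 + 31 + 30 + 31 + 31 + 29 + 31 + 30 + 31 + 30 + 31 + 31 + 1 = 1373.
The subtraction is earlier − later, so the result is −1373 → -1373.

-1373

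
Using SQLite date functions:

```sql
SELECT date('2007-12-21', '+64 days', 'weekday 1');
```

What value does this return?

Applying '+64 days' to 2007-12-21: counting 64 days forward gives 2008-02-23.
`weekday 1` advances to the next Monday; 2008-02-23 is a Saturday, so it moves forward to 2008-02-25.

2008-02-25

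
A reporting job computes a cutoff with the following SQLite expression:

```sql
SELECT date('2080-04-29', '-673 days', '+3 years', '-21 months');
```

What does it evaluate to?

Applying '-673 days' to 2080-04-29: counting 673 days back gives 2078-06-26.
Adding +3 years to 2078-06-26 gives 2081-06-26.
Adding -21 months to 2081-06-26 gives 2079-09-26.

2079-09-26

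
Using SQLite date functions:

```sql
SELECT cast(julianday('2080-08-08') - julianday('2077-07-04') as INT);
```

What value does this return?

27 days remain in July 2077 after the 4th (31 − 4).
Full months from August 2077 through July 2080 contribute their day counts.
Then 8 days into August 2080.
Total: 27 + 31 + 30 + 31 + 30 + 31 + 31 + 28 + 31 + 30 + 31 + 30 + 31 + 31 + 30 + 31 + 30 + 31 + 31 + 28 + 31 + 30 + 31 + 30 + 31 + 31 + 30 + 31 + 30 + 31 + 31 + 29 + 31 + 30 + 31 + 30 + 31 + 8 = 1131.

1131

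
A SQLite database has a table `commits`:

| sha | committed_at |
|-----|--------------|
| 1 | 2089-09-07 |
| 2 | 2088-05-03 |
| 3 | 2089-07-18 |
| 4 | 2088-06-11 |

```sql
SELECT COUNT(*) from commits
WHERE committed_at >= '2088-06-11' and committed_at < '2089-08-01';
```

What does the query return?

2

Rows in [2088-06-11, 2089-08-01): 2089-07-18, 2088-06-11 → 2 rows.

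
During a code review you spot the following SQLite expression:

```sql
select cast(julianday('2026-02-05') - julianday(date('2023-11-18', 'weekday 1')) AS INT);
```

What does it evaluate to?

`weekday 1` advances to the next Monday; 2023-11-18 is a Saturday, so it moves forward to 2023-11-20.
10 days remain in November 2023 after the 20th (30 − 20).
Full months from December 2023 through January 2026 contribute their day counts.
Then 5 days into February 2026.
Total: 10 + 31 + 31 + 29 + 31 + 30 + 31 + 30 + 31 + 31 + 30 + 31 + 30 + 31 + 31 + 28 + 31 + 30 + 31 + 30 + 31 + 31 + 30 + 31 + 30 + 31 + 31 + 5 = 808.

808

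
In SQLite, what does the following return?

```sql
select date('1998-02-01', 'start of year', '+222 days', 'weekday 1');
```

`start of year` rewinds 1998-02-01 to 1998-01-01.
Applying '+222 days' to 1998-01-01: counting 222 days forward gives 1998-08-11.
`weekday 1` advances to the next Monday; 1998-08-11 is a Tuesday, so it moves forward to 1998-08-17.

1998-08-17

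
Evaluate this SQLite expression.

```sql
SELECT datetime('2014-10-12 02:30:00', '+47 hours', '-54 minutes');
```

+47 hours from 2014-10-12 02:30:00 is 2014-10-14 01:30:00 (crosses midnight).
-54 minutes from 2014-10-14 01:30:00 is 2014-10-14 00:36:00.

2014-10-14 00:36:00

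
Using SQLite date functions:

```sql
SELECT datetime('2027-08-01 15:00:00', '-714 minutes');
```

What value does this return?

714 minutes = 11h 54m; -714 minutes from 2027-08-01 15:00:00 is 2027-08-01 03:06:00.

2027-08-01 03:06:00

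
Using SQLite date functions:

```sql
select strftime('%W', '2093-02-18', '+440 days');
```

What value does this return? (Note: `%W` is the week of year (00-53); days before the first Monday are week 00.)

18

First apply '+440 days': 2093-02-18 → 2094-05-04.
2094-05-04 is a Tuesday. SQLite's %W counts Mondays since the year started; the result is 18.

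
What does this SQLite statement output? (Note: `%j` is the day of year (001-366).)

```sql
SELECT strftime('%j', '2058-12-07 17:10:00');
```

Day-of-year for 2058-12-07: days since 2058-01-01 inclusive = 341, zero-padded to 341.

341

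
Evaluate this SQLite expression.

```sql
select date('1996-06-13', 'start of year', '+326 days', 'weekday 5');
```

`start of year` rewinds 1996-06-13 to 1996-01-01.
Applying '+326 days' to 1996-01-01: counting 326 days forward gives 1996-11-22.
`weekday 5` advances to the next Friday; 1996-11-22 is already a Friday, so it stays at 1996-11-22.

1996-11-22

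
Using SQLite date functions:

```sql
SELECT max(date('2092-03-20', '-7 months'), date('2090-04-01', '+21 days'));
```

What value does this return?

date('2092-03-20', '-7 months') → 2091-08-20.
date('2090-04-01', '+21 days') → 2090-04-22.
Later of the two is 2091-08-20.

2091-08-20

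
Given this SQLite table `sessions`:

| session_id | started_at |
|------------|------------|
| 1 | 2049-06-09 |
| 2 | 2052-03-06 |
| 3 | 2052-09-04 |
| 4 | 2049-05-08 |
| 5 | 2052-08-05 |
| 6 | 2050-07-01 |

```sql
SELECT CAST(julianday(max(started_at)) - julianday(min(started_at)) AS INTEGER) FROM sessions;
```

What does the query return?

1215

MIN = 2049-05-08, MAX = 2052-09-04.
23 days remain in May 2049 after the 8th (31 − 8).
Full months from June 2049 through August 2052 contribute their day counts.
Then 4 days into September 2052.
Total: 23 + 30 + 31 + 31 + 30 + 31 + 30 + 31 + 31 + 28 + 31 + 30 + 31 + 30 + 31 + 31 + 30 + 31 + 30 + 31 + 31 + 28 + 31 + 30 + 31 + 30 + 31 + 31 + 30 + 31 + 30 + 31 + 31 + 29 + 31 + 30 + 31 + 30 + 31 + 31 + 4 = 1215.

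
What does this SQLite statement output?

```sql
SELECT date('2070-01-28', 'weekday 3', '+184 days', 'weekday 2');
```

2070-08-05

`weekday 3` advances to the next Wednesday; 2070-01-28 is a Tuesday, so it moves forward to 2070-01-29.
Applying '+184 days' to 2070-01-29: counting 184 days forward gives 2070-08-01.
`weekday 2` advances to the next Tuesday; 2070-08-01 is a Friday, so it moves forward to 2070-08-05.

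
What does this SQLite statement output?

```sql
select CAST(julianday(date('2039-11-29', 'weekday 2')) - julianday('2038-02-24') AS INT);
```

643

`weekday 2` advances to the next Tuesday; 2039-11-29 is already a Tuesday, so it stays at 2039-11-29.
4 days remain in February 2038 after the 24th (28 − 24).
Full months from March 2038 through October 2039 contribute their day counts.
Then 29 days into November 2039.
Total: 4 + 31 + 30 + 31 + 30 + 31 + 31 + 30 + 31 + 30 + 31 + 31 + 28 + 31 + 30 + 31 + 30 + 31 + 31 + 30 + 31 + 29 = 643.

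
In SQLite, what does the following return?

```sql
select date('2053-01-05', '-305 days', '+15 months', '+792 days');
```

2055-08-07

Applying '-305 days' to 2053-01-05: counting 305 days back gives 2052-03-06.
Adding +15 months to 2052-03-06 gives 2053-06-06.
Applying '+792 days' to 2053-06-06: counting 792 days forward gives 2055-08-07.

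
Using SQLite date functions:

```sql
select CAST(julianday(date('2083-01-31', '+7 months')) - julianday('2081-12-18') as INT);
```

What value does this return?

Adding +7 months to 2083-01-31 gives 2083-08-31.
13 days remain in December 2081 after the 18th (31 − 18).
Full months from January 2082 through July 2083 contribute their day counts.
Then 31 days into August 2083.
Total: 13 + 31 + 28 + 31 + 30 + 31 + 30 + 31 + 31 + 30 + 31 + 30 + 31 + 31 + 28 + 31 + 30 + 31 + 30 + 31 + 31 = 621.

621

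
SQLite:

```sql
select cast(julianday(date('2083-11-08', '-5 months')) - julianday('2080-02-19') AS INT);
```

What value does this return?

Adding -5 months to 2083-11-08 gives 2083-06-08.
10 days remain in February 2080 after the 19th (29 − 19).
Full months from March 2080 through May 2083 contribute their day counts.
Then 8 days into June 2083.
Total: 10 + 31 + 30 + 31 + 30 + 31 + 31 + 30 + 31 + 30 + 31 + 31 + 28 + 31 + 30 + 31 + 30 + 31 + 31 + 30 + 31 + 30 + 31 + 31 + 28 + 31 + 30 + 31 + 30 + 31 + 31 + 30 + 31 + 30 + 31 + 31 + 28 + 31 + 30 + 31 + 8 = 1205.

1205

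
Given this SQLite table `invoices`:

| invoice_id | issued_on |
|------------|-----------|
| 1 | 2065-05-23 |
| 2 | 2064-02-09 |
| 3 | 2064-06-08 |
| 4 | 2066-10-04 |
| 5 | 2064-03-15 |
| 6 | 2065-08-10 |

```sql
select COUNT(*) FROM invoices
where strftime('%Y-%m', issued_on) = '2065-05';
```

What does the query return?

Rows with year-month 2065-05: 2065-05-23 → 1.

1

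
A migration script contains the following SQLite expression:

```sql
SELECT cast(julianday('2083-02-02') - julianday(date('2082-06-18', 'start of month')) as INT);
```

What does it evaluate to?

`start of month` rewinds 2082-06-18 to 2082-06-01.
29 days remain in June 2082 after the 1st (30 − 1).
Full months from July 2082 through January 2083 contribute their day counts.
Then 2 days into February 2083.
Total: 29 + 31 + 31 + 30 + 31 + 30 + 31 + 31 + 2 = 246.

246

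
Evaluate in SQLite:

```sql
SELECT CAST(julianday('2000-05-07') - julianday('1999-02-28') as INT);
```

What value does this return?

434

0 days remain in February 1999 after the 28th (28 − 28).
Full months from March 1999 through April 2000 contribute their day counts.
Then 7 days into May 2000.
Total: 0 + 31 + 30 + 31 + 30 + 31 + 31 + 30 + 31 + 30 + 31 + 31 + 29 + 31 + 30 + 7 = 434.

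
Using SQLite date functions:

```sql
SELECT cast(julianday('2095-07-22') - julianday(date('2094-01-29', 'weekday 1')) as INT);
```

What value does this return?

`weekday 1` advances to the next Monday; 2094-01-29 is a Friday, so it moves forward to 2094-02-01.
27 days remain in February 2094 after the 1st (28 − 1).
Full months from March 2094 through June 2095 contribute their day counts.
Then 22 days into July 2095.
Total: 27 + 31 + 30 + 31 + 30 + 31 + 31 + 30 + 31 + 30 + 31 + 31 + 28 + 31 + 30 + 31 + 30 + 22 = 536.

536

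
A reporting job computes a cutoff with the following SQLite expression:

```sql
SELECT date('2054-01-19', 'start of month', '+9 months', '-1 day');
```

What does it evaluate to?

`start of month` rewinds 2054-01-19 to 2054-01-01.
Adding +9 months to 2054-01-01 gives 2054-10-01.
Going back 1 day from 2054-10-01 reaches 2054-09-30 (last day of September, 30 days).

2054-09-30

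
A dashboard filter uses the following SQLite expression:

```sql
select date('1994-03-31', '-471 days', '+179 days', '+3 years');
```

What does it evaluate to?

Applying '-471 days' to 1994-03-31: counting 471 days back gives 1992-12-15.
Applying '+179 days' to 1992-12-15: counting 179 days forward gives 1993-06-12.
Adding +3 years to 1993-06-12 gives 1996-06-12.

1996-06-12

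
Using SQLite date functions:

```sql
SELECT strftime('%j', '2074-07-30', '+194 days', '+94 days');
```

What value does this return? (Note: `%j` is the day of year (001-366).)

First apply '+194 days', '+94 days': 2074-07-30 → 2075-05-14.
Day-of-year for 2075-05-14: days since 2075-01-01 inclusive = 134, zero-padded to 134.

134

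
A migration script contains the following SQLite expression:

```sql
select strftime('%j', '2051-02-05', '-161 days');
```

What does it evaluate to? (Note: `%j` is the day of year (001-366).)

240

First apply '-161 days': 2051-02-05 → 2050-08-28.
Day-of-year for 2050-08-28: days since 2050-01-01 inclusive = 240, zero-padded to 240.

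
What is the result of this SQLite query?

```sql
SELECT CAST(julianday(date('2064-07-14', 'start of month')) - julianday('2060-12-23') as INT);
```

1286

`start of month` rewinds 2064-07-14 to 2064-07-01.
8 days remain in December 2060 after the 23rd (31 − 23).
Full months from January 2061 through June 2064 contribute their day counts.
Then 1 day into July 2064.
Total: 8 + 31 + 28 + 31 + 30 + 31 + 30 + 31 + 31 + 30 + 31 + 30 + 31 + 31 + 28 + 31 + 30 + 31 + 30 + 31 + 31 + 30 + 31 + 30 + 31 + 31 + 28 + 31 + 30 + 31 + 30 + 31 + 31 + 30 + 31 + 30 + 31 + 31 + 29 + 31 + 30 + 31 + 30 + 1 = 1286.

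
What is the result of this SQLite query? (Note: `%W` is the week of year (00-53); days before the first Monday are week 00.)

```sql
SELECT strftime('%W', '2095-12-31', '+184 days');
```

27

First apply '+184 days': 2095-12-31 → 2096-07-02.
2096-07-02 is a Monday. SQLite's %W counts Mondays since the year started; the result is 27.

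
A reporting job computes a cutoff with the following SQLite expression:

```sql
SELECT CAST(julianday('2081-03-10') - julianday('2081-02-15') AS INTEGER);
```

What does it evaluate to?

23

13 days remain in February 2081 after the 15th (28 − 15).
Then 10 days into March 2081.
Total: 13 + 10 = 23.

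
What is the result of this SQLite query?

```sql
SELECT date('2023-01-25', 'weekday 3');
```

2023-01-25

`weekday 3` advances to the next Wednesday; 2023-01-25 is already a Wednesday, so it stays at 2023-01-25.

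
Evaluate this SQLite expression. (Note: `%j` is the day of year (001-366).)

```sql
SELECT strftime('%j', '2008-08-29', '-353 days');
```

First apply '-353 days': 2008-08-29 → 2007-09-11.
Day-of-year for 2007-09-11: days since 2007-01-01 inclusive = 254, zero-padded to 254.

254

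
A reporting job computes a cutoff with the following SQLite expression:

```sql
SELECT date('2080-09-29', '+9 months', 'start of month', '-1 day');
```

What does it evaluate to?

2081-05-31

Adding +9 months to 2080-09-29 gives 2081-06-29.
`start of month` rewinds 2081-06-29 to 2081-06-01.
Going back 1 day from 2081-06-01 reaches 2081-05-31 (last day of May, 31 days).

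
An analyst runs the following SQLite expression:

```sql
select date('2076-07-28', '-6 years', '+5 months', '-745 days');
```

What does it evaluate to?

Adding -6 years to 2076-07-28 gives 2070-07-28.
Adding +5 months to 2070-07-28 gives 2070-12-28.
Applying '-745 days' to 2070-12-28: counting 745 days back gives 2068-12-13.

2068-12-13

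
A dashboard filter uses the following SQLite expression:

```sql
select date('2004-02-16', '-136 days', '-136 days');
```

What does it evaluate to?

Applying '-136 days' to 2004-02-16: counting 136 days back gives 2003-10-03.
Applying '-136 days' to 2003-10-03: counting 136 days back gives 2003-05-20.

2003-05-20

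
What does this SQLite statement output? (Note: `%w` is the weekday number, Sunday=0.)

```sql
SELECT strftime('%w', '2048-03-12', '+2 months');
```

2

First apply '+2 months': 2048-03-12 → 2048-05-12.
2048-05-12 is a Tuesday; with Sunday=0 that is 2.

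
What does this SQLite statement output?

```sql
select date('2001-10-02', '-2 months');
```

Adding -2 months to 2001-10-02 gives 2001-08-02.

2001-08-02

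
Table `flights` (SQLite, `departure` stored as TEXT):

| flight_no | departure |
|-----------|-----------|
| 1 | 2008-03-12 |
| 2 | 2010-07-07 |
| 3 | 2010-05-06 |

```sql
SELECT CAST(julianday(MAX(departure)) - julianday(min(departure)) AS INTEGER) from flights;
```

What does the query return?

MIN = 2008-03-12, MAX = 2010-07-07.
19 days remain in March 2008 after the 12th (31 − 12).
Full months from April 2008 through June 2010 contribute their day counts.
Then 7 days into July 2010.
Total: 19 + 30 + 31 + 30 + 31 + 31 + 30 + 31 + 30 + 31 + 31 + 28 + 31 + 30 + 31 + 30 + 31 + 31 + 30 + 31 + 30 + 31 + 31 + 28 + 31 + 30 + 31 + 30 + 7 = 847.

847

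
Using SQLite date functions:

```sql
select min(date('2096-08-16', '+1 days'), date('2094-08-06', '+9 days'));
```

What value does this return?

date('2096-08-16', '+1 days') → 2096-08-17.
date('2094-08-06', '+9 days') → 2094-08-15.
Earlier of the two is 2094-08-15.

2094-08-15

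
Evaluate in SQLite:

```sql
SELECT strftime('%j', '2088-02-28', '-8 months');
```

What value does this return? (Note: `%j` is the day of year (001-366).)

First apply '-8 months': 2088-02-28 → 2087-06-28.
Day-of-year for 2087-06-28: days since 2087-01-01 inclusive = 179, zero-padded to 179.

179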